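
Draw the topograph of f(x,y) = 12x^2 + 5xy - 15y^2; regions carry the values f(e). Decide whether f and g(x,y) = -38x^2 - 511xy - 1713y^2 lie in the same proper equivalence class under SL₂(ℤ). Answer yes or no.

D₁ = 745, D₂ = 745
river cycle of f (length 18): (-15, 25, 2), (2, 27, -2), (-2, 25, 15), (15, 5, -12), (-12, 19, 8), (8, 13, -18), (-18, 23, 3), (3, 25, -10), (-10, 15, 13), (13, 11, -12), … (8 more)
river cycle of g (length 18): (2, 27, -2), (-2, 25, 15), (15, 5, -12), (-12, 19, 8), (8, 13, -18), (-18, 23, 3), (3, 25, -10), (-10, 15, 13), (13, 11, -12), (-12, 13, 12), … (8 more)
cycles coincide ⇒ equivalent

yes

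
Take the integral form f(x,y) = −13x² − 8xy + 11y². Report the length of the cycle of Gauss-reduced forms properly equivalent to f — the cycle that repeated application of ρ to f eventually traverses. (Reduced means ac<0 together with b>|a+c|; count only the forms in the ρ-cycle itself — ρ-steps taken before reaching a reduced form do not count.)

D = 636, ⌊√D⌋ = 25
descent: ρ → (11,8,-13)  [lands on river]
river: ρ → (-13,18,6)
river: ρ → (6,18,-13)
river: ρ → (-13,8,11)
river: ρ → (11,14,-10)
river: ρ → (-10,6,15)
river: ρ → (15,24,-1)
river: ρ → (-1,24,15)
river: ρ → (15,6,-10)
river: ρ → (-10,14,11)
ρ-cycle length = 10 (tail of 1 descent step not counted)

10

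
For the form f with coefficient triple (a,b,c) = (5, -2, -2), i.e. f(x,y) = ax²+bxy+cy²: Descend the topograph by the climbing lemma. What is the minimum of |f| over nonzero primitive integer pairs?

descent: ρ → (-2,6,1)  [lands on river]
river: ρ → (1,6,-2)
closes: descent 1, river 2
min |a| on river = 1

1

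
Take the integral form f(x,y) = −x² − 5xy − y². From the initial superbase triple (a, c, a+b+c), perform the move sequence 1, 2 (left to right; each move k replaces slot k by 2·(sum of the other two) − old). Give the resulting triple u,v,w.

start (-1,-1,-7) = (f(1,0),f(0,1),f(1,1))
replace slot 1: 2·((-1)+(-7)) − (-1) = -15 → (-15,-1,-7)
replace slot 2: 2·((-15)+(-7)) − (-1) = -43 → (-15,-43,-7)

-15,-43,-7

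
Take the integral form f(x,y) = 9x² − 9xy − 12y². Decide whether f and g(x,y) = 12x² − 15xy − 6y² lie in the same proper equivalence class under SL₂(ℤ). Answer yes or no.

D₁ = 513, D₂ = 513
river cycle of f (length 6): (-12, 9, 9), (9, 9, -12), (-12, 15, 6), (6, 21, -3), (-3, 21, 6), (6, 15, -12)
river cycle of g (length 6): (-6, 15, 12), (12, 9, -9), (-9, 9, 12), (12, 15, -6), (-6, 21, 3), (3, 21, -6)
cycles differ ⇒ inequivalent

no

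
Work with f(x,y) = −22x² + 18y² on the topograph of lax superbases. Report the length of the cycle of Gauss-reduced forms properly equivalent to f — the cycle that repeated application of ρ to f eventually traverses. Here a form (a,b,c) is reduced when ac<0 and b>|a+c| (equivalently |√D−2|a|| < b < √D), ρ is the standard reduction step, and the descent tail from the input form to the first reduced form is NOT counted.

D = 1584, ⌊√D⌋ = 39
descent: ρ → (18,36,-4)  [lands on river]
river: ρ → (-4,36,18)
ρ-cycle length = 2 (tail of 1 descent step not counted)

2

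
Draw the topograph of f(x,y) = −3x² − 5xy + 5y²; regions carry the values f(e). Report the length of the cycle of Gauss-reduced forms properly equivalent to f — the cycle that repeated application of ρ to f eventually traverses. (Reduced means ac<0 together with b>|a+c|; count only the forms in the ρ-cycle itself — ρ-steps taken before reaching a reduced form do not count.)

D = 85, ⌊√D⌋ = 9
descent: ρ → (5,5,-3)  [lands on river]
river: ρ → (-3,7,3)
river: ρ → (3,5,-5)
river: ρ → (-5,5,3)
river: ρ → (3,7,-3)
river: ρ → (-3,5,5)
ρ-cycle length = 6 (tail of 1 descent step not counted)

6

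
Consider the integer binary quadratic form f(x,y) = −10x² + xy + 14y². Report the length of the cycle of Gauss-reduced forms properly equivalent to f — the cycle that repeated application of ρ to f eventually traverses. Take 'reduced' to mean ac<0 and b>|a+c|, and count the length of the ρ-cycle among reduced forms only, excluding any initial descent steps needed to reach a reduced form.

D = 561, ⌊√D⌋ = 23
descent: ρ → (14,-1,-10)
descent: ρ → (-10,21,3)  [lands on river]
river: ρ → (3,21,-10)
river: ρ → (-10,19,5)
river: ρ → (5,21,-6)
river: ρ → (-6,15,14)
river: ρ → (14,13,-7)
river: ρ → (-7,15,12)
river: ρ → (12,9,-10)
river: ρ → (-10,11,11)
river: ρ → (11,11,-10)
river: ρ → (-10,9,12)
river: ρ → (12,15,-7)
river: ρ → (-7,13,14)
river: ρ → (14,15,-6)
river: ρ → (-6,21,5)
river: ρ → (5,19,-10)
ρ-cycle length = 16 (tail of 2 descent steps not counted)

16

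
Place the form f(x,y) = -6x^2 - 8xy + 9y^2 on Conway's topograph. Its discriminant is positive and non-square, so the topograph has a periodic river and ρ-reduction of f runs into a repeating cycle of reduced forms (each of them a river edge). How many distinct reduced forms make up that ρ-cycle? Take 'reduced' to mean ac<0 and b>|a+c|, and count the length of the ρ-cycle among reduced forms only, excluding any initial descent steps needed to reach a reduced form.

D = 280, ⌊√D⌋ = 16
descent: ρ → (9,8,-6)  [lands on river]
river: ρ → (-6,16,1)
river: ρ → (1,16,-6)
river: ρ → (-6,8,9)
river: ρ → (9,10,-5)
river: ρ → (-5,10,9)
ρ-cycle length = 6 (tail of 1 descent step not counted)

6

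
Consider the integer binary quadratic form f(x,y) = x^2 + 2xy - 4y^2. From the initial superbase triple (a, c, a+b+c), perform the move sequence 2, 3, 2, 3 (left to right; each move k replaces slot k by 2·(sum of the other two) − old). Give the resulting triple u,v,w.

start (1,-4,-1) = (f(1,0),f(0,1),f(1,1))
replace slot 2: 2·(1+(-1)) − (-4) = 4 → (1,4,-1)
replace slot 3: 2·(1+4) − (-1) = 11 → (1,4,11)
replace slot 2: 2·(1+11) − 4 = 20 → (1,20,11)
replace slot 3: 2·(1+20) − 11 = 31 → (1,20,31)

1,20,31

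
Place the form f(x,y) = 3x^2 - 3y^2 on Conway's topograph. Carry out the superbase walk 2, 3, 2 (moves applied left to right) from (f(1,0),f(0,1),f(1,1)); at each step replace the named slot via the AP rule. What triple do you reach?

start (3,-3,0) = (f(1,0),f(0,1),f(1,1))
replace slot 2: 2·(3+0) − (-3) = 9 → (3,9,0)
replace slot 3: 2·(3+9) − 0 = 24 → (3,9,24)
replace slot 2: 2·(3+24) − 9 = 45 → (3,45,24)

3,45,24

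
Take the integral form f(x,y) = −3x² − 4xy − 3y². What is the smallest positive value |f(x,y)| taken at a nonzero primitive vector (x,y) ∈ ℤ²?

translate: b→-2 (≡4 mod 6), so (3,4,3)→(3,-2,2)
flip: (3,-2,2)→(2,2,3)
reduced (well bottom): (2,2,3) with a≤c, −a<b≤a
well minimum |f| = |-2| = 2 (negative-definite)

2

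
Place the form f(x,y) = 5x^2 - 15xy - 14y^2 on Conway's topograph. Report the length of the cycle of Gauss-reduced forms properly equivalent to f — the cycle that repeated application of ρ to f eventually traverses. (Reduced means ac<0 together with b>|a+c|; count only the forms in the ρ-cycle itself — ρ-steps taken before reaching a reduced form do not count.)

D = 505, ⌊√D⌋ = 22
descent: ρ → (-14,15,5)  [lands on river]
river: ρ → (5,15,-14)
river: ρ → (-14,13,6)
river: ρ → (6,11,-16)
river: ρ → (-16,21,1)
river: ρ → (1,21,-16)
river: ρ → (-16,11,6)
river: ρ → (6,13,-14)
ρ-cycle length = 8 (tail of 1 descent step not counted)

8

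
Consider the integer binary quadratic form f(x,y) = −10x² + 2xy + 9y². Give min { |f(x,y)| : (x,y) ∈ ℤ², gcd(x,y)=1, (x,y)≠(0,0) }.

river: ρ → (9,16,-3)
river: ρ → (-3,14,14)
river: ρ → (14,14,-3)
river: ρ → (-3,16,9)
river: ρ → (9,2,-10)
river: ρ → (-10,18,1)
river: ρ → (1,18,-10)
river: ρ → (-10,2,9)
closes: descent 0, river 8
min |a| on river = 1

1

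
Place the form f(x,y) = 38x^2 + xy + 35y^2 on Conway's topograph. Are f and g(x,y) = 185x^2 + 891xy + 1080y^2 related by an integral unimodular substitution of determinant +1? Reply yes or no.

D₁ = -5319, D₂ = -5319
f: flip: (38,1,35)→(35,-1,38)
f: reduced (well bottom): (35,-1,38) with a≤c, −a<b≤a
g: translate: b→151 (≡891 mod 370), so (185,891,1080)→(185,151,38)
g: flip: (185,151,38)→(38,-151,185)
g: translate: b→1 (≡-151 mod 76), so (38,-151,185)→(38,1,35)
g: flip: (38,1,35)→(35,-1,38)
g: reduced (well bottom): (35,-1,38) with a≤c, −a<b≤a
reduced forms (35, -1, 38) vs (35, -1, 38) ⇒ equivalent

yes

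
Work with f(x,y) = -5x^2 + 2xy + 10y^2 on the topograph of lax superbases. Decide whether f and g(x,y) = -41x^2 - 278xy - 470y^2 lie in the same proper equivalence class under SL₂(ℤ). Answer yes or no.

D₁ = 204, D₂ = 204
river cycle of f (length 6): (-5, 12, 3), (3, 12, -5), (-5, 8, 7), (7, 6, -6), (-6, 6, 7), (7, 8, -5)
river cycle of g (length 6): (-5, 12, 3), (3, 12, -5), (-5, 8, 7), (7, 6, -6), (-6, 6, 7), (7, 8, -5)
cycles coincide ⇒ equivalent

yes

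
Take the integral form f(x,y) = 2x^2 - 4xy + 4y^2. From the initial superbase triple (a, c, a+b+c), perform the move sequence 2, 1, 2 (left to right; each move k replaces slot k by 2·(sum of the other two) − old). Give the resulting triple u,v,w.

start (2,4,2) = (f(1,0),f(0,1),f(1,1))
replace slot 2: 2·(2+2) − 4 = 4 → (2,4,2)
replace slot 1: 2·(4+2) − 2 = 10 → (10,4,2)
replace slot 2: 2·(10+2) − 4 = 20 → (10,20,2)

10,20,2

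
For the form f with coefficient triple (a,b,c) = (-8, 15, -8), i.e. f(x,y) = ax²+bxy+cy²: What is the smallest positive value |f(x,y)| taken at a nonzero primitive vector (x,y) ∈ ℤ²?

translate: b→1 (≡-15 mod 16), so (8,-15,8)→(8,1,1)
flip: (8,1,1)→(1,-1,8)
translate: b→1 (≡-1 mod 2), so (1,-1,8)→(1,1,8)
reduced (well bottom): (1,1,8) with a≤c, −a<b≤a
well minimum |f| = |-1| = 1 (negative-definite)

1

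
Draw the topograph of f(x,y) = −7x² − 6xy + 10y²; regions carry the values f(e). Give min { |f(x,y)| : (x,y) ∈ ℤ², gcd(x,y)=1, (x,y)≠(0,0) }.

descent: ρ → (10,6,-7)  [lands on river]
river: ρ → (-7,8,9)
river: ρ → (9,10,-6)
river: ρ → (-6,14,5)
river: ρ → (5,16,-3)
river: ρ → (-3,14,10)
closes: descent 1, river 6
min |a| on river = 3

3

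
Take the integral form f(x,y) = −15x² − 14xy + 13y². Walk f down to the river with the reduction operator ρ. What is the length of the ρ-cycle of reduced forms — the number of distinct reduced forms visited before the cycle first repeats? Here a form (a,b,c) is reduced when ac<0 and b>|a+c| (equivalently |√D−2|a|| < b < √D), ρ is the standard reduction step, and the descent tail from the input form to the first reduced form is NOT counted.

D = 976, ⌊√D⌋ = 31
descent: ρ → (13,14,-15)  [lands on river]
river: ρ → (-15,16,12)
river: ρ → (12,8,-19)
river: ρ → (-19,30,1)
river: ρ → (1,30,-19)
river: ρ → (-19,8,12)
river: ρ → (12,16,-15)
river: ρ → (-15,14,13)
river: ρ → (13,12,-16)
river: ρ → (-16,20,9)
river: ρ → (9,16,-20)
river: ρ → (-20,24,5)
river: ρ → (5,26,-15)
river: ρ → (-15,4,16)
river: ρ → (16,28,-3)
river: ρ → (-3,26,25)
river: ρ → (25,24,-4)
river: ρ → (-4,24,25)
river: ρ → (25,26,-3)
river: ρ → (-3,28,16)
river: ρ → (16,4,-15)
river: ρ → (-15,26,5)
river: ρ → (5,24,-20)
river: ρ → (-20,16,9)
river: ρ → (9,20,-16)
river: ρ → (-16,12,13)
ρ-cycle length = 26 (tail of 1 descent step not counted)

26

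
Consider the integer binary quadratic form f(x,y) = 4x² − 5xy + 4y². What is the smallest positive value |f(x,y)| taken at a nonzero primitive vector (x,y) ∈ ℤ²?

translate: b→3 (≡-5 mod 8), so (4,-5,4)→(4,3,3)
flip: (4,3,3)→(3,-3,4)
translate: b→3 (≡-3 mod 6), so (3,-3,4)→(3,3,4)
reduced (well bottom): (3,3,4) with a≤c, −a<b≤a
well minimum = a = 3

3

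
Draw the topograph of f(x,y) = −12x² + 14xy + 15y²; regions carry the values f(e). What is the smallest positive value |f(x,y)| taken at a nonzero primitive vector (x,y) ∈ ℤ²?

river: ρ → (15,16,-11)
river: ρ → (-11,28,3)
river: ρ → (3,26,-20)
river: ρ → (-20,14,9)
river: ρ → (9,22,-12)
river: ρ → (-12,26,5)
river: ρ → (5,24,-17)
river: ρ → (-17,10,12)
river: ρ → (12,14,-15)
river: ρ → (-15,16,11)
river: ρ → (11,28,-3)
river: ρ → (-3,26,20)
river: ρ → (20,14,-9)
river: ρ → (-9,22,12)
river: ρ → (12,26,-5)
river: ρ → (-5,24,17)
river: ρ → (17,10,-12)
river: ρ → (-12,14,15)
closes: descent 0, river 18
min |a| on river = 3

3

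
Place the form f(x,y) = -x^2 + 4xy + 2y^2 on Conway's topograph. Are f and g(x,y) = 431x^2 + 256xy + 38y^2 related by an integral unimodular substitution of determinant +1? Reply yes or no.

D₁ = 24, D₂ = 24
river cycle of f (length 2): (2, 4, -1), (-1, 4, 2)
river cycle of g (length 2): (-1, 4, 2), (2, 4, -1)
cycles coincide ⇒ equivalent

yes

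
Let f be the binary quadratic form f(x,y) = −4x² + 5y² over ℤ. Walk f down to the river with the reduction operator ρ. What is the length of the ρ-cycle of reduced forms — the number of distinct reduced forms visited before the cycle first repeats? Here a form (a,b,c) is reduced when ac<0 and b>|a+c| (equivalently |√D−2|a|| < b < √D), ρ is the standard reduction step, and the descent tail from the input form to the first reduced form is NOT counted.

D = 80, ⌊√D⌋ = 8
descent: ρ → (5,0,-4)
descent: ρ → (-4,8,1)  [lands on river]
river: ρ → (1,8,-4)
ρ-cycle length = 2 (tail of 2 descent steps not counted)

2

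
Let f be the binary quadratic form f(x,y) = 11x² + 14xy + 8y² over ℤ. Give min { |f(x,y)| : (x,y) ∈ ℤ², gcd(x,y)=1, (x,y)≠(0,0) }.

translate: b→-8 (≡14 mod 22), so (11,14,8)→(11,-8,5)
flip: (11,-8,5)→(5,8,11)
translate: b→-2 (≡8 mod 10), so (5,8,11)→(5,-2,8)
reduced (well bottom): (5,-2,8) with a≤c, −a<b≤a
well minimum = a = 5

5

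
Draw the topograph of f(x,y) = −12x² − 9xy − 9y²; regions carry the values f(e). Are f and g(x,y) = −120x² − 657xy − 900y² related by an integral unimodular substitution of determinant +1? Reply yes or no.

D₁ = -351, D₂ = -351
f is negative-definite; reduce −f:
−f: flip: (12,9,9)→(9,-9,12)
−f: translate: b→9 (≡-9 mod 18), so (9,-9,12)→(9,9,12)
−f: reduced (well bottom): (9,9,12) with a≤c, −a<b≤a
flip sign back: reduced form of f is (-9,-9,-12)
g is negative-definite; reduce −g:
−g: translate: b→-63 (≡657 mod 240), so (120,657,900)→(120,-63,9)
−g: flip: (120,-63,9)→(9,63,120)
−g: translate: b→9 (≡63 mod 18), so (9,63,120)→(9,9,12)
−g: reduced (well bottom): (9,9,12) with a≤c, −a<b≤a
flip sign back: reduced form of g is (-9,-9,-12)
reduced forms (-9, -9, -12) vs (-9, -9, -12) ⇒ equivalent

yes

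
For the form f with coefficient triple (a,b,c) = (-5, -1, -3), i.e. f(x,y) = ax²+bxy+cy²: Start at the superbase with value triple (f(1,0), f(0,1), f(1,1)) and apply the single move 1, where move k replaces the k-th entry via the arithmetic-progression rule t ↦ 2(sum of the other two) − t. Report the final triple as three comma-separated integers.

start (-5,-3,-9) = (f(1,0),f(0,1),f(1,1))
replace slot 1: 2·((-3)+(-9)) − (-5) = -19 → (-19,-3,-9)

-19,-3,-9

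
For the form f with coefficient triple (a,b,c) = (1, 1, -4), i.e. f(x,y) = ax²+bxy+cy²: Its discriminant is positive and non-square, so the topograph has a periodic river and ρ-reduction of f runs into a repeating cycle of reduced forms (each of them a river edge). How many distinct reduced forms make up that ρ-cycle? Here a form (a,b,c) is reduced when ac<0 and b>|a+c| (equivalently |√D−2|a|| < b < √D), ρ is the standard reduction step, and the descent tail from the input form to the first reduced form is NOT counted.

D = 17, ⌊√D⌋ = 4
descent: ρ → (-4,-1,1)
descent: ρ → (1,3,-2)  [lands on river]
river: ρ → (-2,1,2)
river: ρ → (2,3,-1)
river: ρ → (-1,3,2)
river: ρ → (2,1,-2)
river: ρ → (-2,3,1)
ρ-cycle length = 6 (tail of 2 descent steps not counted)

6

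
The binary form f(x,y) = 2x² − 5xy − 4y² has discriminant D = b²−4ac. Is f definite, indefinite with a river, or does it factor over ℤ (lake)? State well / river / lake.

D = b²−4ac = (-5)² − 4·2·(-4) = 57
D > 0 non-square ⇒ indefinite ⇒ periodic river

river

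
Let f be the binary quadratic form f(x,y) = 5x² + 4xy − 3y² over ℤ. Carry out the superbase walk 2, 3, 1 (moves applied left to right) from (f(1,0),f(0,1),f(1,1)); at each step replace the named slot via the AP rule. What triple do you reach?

start (5,-3,6) = (f(1,0),f(0,1),f(1,1))
replace slot 2: 2·(5+6) − (-3) = 25 → (5,25,6)
replace slot 3: 2·(5+25) − 6 = 54 → (5,25,54)
replace slot 1: 2·(25+54) − 5 = 153 → (153,25,54)

153,25,54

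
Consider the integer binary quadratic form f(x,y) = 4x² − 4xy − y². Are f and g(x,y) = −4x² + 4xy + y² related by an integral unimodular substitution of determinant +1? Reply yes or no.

D₁ = 32, D₂ = 32
river cycle of f (length 2): (-1, 4, 4), (4, 4, -1)
river cycle of g (length 2): (1, 4, -4), (-4, 4, 1)
cycles differ ⇒ inequivalent

no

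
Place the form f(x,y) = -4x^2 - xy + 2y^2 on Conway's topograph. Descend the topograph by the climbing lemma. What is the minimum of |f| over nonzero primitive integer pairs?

descent: ρ → (2,5,-1)  [lands on river]
river: ρ → (-1,5,2)
river: ρ → (2,3,-3)
river: ρ → (-3,3,2)
closes: descent 1, river 4
min |a| on river = 1

1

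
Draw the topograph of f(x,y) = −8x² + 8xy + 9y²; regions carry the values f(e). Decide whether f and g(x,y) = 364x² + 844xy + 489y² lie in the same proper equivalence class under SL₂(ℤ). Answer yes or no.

D₁ = 352, D₂ = 352
river cycle of f (length 6): (9, 10, -7), (-7, 18, 1), (1, 18, -7), (-7, 10, 9), (9, 8, -8), (-8, 8, 9)
river cycle of g (length 6): (9, 10, -7), (-7, 18, 1), (1, 18, -7), (-7, 10, 9), (9, 8, -8), (-8, 8, 9)
cycles coincide ⇒ equivalent

yes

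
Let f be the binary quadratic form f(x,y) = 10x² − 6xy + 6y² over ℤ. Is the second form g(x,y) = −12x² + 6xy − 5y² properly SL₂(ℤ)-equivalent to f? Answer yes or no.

D₁ = -204, D₂ = -204
f: flip: (10,-6,6)→(6,6,10)
f: reduced (well bottom): (6,6,10) with a≤c, −a<b≤a
g is negative-definite; reduce −g:
−g: flip: (12,-6,5)→(5,6,12)
−g: translate: b→-4 (≡6 mod 10), so (5,6,12)→(5,-4,11)
−g: reduced (well bottom): (5,-4,11) with a≤c, −a<b≤a
flip sign back: reduced form of g is (-5,4,-11)
reduced forms (6, 6, 10) vs (-5, 4, -11) ⇒ inequivalent

no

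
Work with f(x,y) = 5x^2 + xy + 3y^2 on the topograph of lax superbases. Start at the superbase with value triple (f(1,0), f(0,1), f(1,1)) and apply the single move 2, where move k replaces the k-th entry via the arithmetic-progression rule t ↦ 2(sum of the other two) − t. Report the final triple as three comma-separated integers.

start (5,3,9) = (f(1,0),f(0,1),f(1,1))
replace slot 2: 2·(5+9) − 3 = 25 → (5,25,9)

5,25,9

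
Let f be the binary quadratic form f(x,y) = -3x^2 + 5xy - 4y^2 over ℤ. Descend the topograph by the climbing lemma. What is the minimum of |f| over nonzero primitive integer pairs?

translate: b→1 (≡-5 mod 6), so (3,-5,4)→(3,1,2)
flip: (3,1,2)→(2,-1,3)
reduced (well bottom): (2,-1,3) with a≤c, −a<b≤a
well minimum |f| = |-2| = 2 (negative-definite)

2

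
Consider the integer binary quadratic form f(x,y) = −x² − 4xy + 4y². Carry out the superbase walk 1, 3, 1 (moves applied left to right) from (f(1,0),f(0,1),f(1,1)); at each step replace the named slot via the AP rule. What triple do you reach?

start (-1,4,-1) = (f(1,0),f(0,1),f(1,1))
replace slot 1: 2·(4+(-1)) − (-1) = 7 → (7,4,-1)
replace slot 3: 2·(7+4) − (-1) = 23 → (7,4,23)
replace slot 1: 2·(4+23) − 7 = 47 → (47,4,23)

47,4,23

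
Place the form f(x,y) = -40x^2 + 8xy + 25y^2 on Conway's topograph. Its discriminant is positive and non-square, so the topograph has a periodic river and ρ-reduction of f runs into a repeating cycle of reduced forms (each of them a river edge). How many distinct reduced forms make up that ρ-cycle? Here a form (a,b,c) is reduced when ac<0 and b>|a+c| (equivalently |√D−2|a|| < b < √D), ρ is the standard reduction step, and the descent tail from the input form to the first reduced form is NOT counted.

D = 4064, ⌊√D⌋ = 63
descent: ρ → (25,42,-23)  [lands on river]
river: ρ → (-23,50,17)
river: ρ → (17,52,-20)
river: ρ → (-20,28,41)
river: ρ → (41,54,-7)
river: ρ → (-7,58,25)
ρ-cycle length = 6 (tail of 1 descent step not counted)

6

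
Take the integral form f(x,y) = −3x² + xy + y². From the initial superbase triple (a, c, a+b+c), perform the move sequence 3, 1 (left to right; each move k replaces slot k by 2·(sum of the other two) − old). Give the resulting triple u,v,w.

start (-3,1,-1) = (f(1,0),f(0,1),f(1,1))
replace slot 3: 2·((-3)+1) − (-1) = -3 → (-3,1,-3)
replace slot 1: 2·(1+(-3)) − (-3) = -1 → (-1,1,-3)

-1,1,-3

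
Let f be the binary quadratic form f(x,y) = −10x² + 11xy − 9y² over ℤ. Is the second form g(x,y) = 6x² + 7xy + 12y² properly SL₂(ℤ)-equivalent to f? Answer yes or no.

D₁ = -239, D₂ = -239
f is negative-definite; reduce −f:
−f: translate: b→9 (≡-11 mod 20), so (10,-11,9)→(10,9,8)
−f: flip: (10,9,8)→(8,-9,10)
−f: translate: b→7 (≡-9 mod 16), so (8,-9,10)→(8,7,9)
−f: reduced (well bottom): (8,7,9) with a≤c, −a<b≤a
flip sign back: reduced form of f is (-8,-7,-9)
g: translate: b→-5 (≡7 mod 12), so (6,7,12)→(6,-5,11)
g: reduced (well bottom): (6,-5,11) with a≤c, −a<b≤a
reduced forms (-8, -7, -9) vs (6, -5, 11) ⇒ inequivalent

no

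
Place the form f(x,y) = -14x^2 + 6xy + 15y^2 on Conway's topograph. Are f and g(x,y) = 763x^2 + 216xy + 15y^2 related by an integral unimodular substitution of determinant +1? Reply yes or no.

D₁ = 876, D₂ = 876
river cycle of f (length 6): (15, 24, -5), (-5, 26, 10), (10, 14, -17), (-17, 20, 7), (7, 22, -14), (-14, 6, 15)
river cycle of g (length 6): (15, 24, -5), (-5, 26, 10), (10, 14, -17), (-17, 20, 7), (7, 22, -14), (-14, 6, 15)
cycles coincide ⇒ equivalent

yes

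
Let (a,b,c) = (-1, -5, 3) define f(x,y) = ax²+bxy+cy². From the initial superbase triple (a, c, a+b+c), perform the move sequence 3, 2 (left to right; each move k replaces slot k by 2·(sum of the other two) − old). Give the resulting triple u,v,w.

start (-1,3,-3) = (f(1,0),f(0,1),f(1,1))
replace slot 3: 2·((-1)+3) − (-3) = 7 → (-1,3,7)
replace slot 2: 2·((-1)+7) − 3 = 9 → (-1,9,7)

-1,9,7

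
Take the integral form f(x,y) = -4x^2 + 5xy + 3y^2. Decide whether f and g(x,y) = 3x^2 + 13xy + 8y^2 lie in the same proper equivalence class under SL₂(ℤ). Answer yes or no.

D₁ = 73, D₂ = 73
river cycle of f (length 18): (3, 7, -2), (-2, 5, 6), (6, 7, -1), (-1, 7, 6), (6, 5, -2), (-2, 7, 3), (3, 5, -4), (-4, 3, 4), (4, 5, -3), (-3, 7, 2), … (8 more)
river cycle of g (length 18): (-2, 5, 6), (6, 7, -1), (-1, 7, 6), (6, 5, -2), (-2, 7, 3), (3, 5, -4), (-4, 3, 4), (4, 5, -3), (-3, 7, 2), (2, 5, -6), … (8 more)
cycles coincide ⇒ equivalent

yes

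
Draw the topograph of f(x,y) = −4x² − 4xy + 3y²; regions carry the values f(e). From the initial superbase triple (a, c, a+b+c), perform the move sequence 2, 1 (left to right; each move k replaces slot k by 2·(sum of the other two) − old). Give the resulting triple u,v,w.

start (-4,3,-5) = (f(1,0),f(0,1),f(1,1))
replace slot 2: 2·((-4)+(-5)) − 3 = -21 → (-4,-21,-5)
replace slot 1: 2·((-21)+(-5)) − (-4) = -48 → (-48,-21,-5)

-48,-21,-5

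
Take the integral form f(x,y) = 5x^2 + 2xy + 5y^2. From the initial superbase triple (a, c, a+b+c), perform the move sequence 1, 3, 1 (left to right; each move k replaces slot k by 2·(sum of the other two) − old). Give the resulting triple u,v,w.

start (5,5,12) = (f(1,0),f(0,1),f(1,1))
replace slot 1: 2·(5+12) − 5 = 29 → (29,5,12)
replace slot 3: 2·(29+5) − 12 = 56 → (29,5,56)
replace slot 1: 2·(5+56) − 29 = 93 → (93,5,56)

93,5,56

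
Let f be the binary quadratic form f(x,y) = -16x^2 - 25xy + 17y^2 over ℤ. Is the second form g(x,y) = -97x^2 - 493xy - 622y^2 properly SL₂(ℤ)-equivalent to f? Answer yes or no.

D₁ = 1713, D₂ = 1713
river cycle of f (length 22): (17, 25, -16), (-16, 39, 3), (3, 39, -16), (-16, 25, 17), (17, 9, -24), (-24, 39, 2), (2, 41, -4), (-4, 39, 12), (12, 33, -13), (-13, 19, 26), … (12 more)
river cycle of g (length 22): (-16, 39, 3), (3, 39, -16), (-16, 25, 17), (17, 9, -24), (-24, 39, 2), (2, 41, -4), (-4, 39, 12), (12, 33, -13), (-13, 19, 26), (26, 33, -6), … (12 more)
cycles coincide ⇒ equivalent

yes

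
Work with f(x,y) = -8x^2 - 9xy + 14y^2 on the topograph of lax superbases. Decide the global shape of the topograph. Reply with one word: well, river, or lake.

D = b²−4ac = (-9)² − 4·(-8)·14 = 529
D = 23² is a perfect square ⇒ form factors over ℤ ⇒ lakes

lake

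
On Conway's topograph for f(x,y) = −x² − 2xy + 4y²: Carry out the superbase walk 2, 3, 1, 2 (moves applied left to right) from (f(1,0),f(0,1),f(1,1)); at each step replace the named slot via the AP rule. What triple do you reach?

start (-1,4,1) = (f(1,0),f(0,1),f(1,1))
replace slot 2: 2·((-1)+1) − 4 = -4 → (-1,-4,1)
replace slot 3: 2·((-1)+(-4)) − 1 = -11 → (-1,-4,-11)
replace slot 1: 2·((-4)+(-11)) − (-1) = -29 → (-29,-4,-11)
replace slot 2: 2·((-29)+(-11)) − (-4) = -76 → (-29,-76,-11)

-29,-76,-11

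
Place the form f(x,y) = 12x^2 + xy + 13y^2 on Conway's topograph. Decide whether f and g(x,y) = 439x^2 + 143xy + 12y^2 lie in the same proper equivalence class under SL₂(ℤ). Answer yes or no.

D₁ = -623, D₂ = -623
f: reduced (well bottom): (12,1,13) with a≤c, −a<b≤a
g: flip: (439,143,12)→(12,-143,439)
g: translate: b→1 (≡-143 mod 24), so (12,-143,439)→(12,1,13)
g: reduced (well bottom): (12,1,13) with a≤c, −a<b≤a
reduced forms (12, 1, 13) vs (12, 1, 13) ⇒ equivalent

yes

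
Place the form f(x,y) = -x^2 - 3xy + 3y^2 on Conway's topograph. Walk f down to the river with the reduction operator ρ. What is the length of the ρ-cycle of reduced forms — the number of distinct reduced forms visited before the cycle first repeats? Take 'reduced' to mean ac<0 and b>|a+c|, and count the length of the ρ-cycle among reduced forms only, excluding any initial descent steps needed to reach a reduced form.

D = 21, ⌊√D⌋ = 4
descent: ρ → (3,3,-1)  [lands on river]
river: ρ → (-1,3,3)
ρ-cycle length = 2 (tail of 1 descent step not counted)

2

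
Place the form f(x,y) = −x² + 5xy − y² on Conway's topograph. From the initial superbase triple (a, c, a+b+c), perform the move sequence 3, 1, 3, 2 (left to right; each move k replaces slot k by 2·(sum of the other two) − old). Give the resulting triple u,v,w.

start (-1,-1,3) = (f(1,0),f(0,1),f(1,1))
replace slot 3: 2·((-1)+(-1)) − 3 = -7 → (-1,-1,-7)
replace slot 1: 2·((-1)+(-7)) − (-1) = -15 → (-15,-1,-7)
replace slot 3: 2·((-15)+(-1)) − (-7) = -25 → (-15,-1,-25)
replace slot 2: 2·((-15)+(-25)) − (-1) = -79 → (-15,-79,-25)

-15,-79,-25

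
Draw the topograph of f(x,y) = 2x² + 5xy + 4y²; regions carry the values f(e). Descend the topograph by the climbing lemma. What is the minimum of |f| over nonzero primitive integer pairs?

translate: b→1 (≡5 mod 4), so (2,5,4)→(2,1,1)
flip: (2,1,1)→(1,-1,2)
translate: b→1 (≡-1 mod 2), so (1,-1,2)→(1,1,2)
reduced (well bottom): (1,1,2) with a≤c, −a<b≤a
well minimum = a = 1

1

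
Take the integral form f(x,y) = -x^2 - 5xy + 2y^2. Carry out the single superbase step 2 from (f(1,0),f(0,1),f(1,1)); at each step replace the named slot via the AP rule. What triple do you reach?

start (-1,2,-4) = (f(1,0),f(0,1),f(1,1))
replace slot 2: 2·((-1)+(-4)) − 2 = -12 → (-1,-12,-4)

-1,-12,-4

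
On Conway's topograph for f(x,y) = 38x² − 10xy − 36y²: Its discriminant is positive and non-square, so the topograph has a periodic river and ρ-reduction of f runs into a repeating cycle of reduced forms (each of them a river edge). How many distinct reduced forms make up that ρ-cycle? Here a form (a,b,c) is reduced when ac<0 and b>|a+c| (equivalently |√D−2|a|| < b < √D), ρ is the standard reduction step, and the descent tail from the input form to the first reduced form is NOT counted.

D = 5572, ⌊√D⌋ = 74
descent: ρ → (-36,10,38)  [lands on river]
river: ρ → (38,66,-8)
river: ρ → (-8,62,54)
river: ρ → (54,46,-16)
river: ρ → (-16,50,48)
river: ρ → (48,46,-18)
river: ρ → (-18,62,24)
river: ρ → (24,34,-46)
river: ρ → (-46,58,12)
river: ρ → (12,62,-36)
ρ-cycle length = 10 (tail of 1 descent step not counted)

10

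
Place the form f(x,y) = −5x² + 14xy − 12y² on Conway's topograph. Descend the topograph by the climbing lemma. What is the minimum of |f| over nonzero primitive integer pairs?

translate: b→-4 (≡-14 mod 10), so (5,-14,12)→(5,-4,3)
flip: (5,-4,3)→(3,4,5)
translate: b→-2 (≡4 mod 6), so (3,4,5)→(3,-2,4)
reduced (well bottom): (3,-2,4) with a≤c, −a<b≤a
well minimum |f| = |-3| = 3 (negative-definite)

3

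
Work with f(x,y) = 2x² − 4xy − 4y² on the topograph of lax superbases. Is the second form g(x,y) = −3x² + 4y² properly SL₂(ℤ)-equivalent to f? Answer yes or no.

D₁ = 48, D₂ = 48
river cycle of f (length 2): (-4, 4, 2), (2, 4, -4)
river cycle of g (length 2): (-3, 6, 1), (1, 6, -3)
cycles differ ⇒ inequivalent

no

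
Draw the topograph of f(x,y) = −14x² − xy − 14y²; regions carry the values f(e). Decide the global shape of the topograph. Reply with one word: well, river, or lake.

D = b²−4ac = (-1)² − 4·(-14)·(-14) = -783
D < 0 ⇒ definite ⇒ every region one sign ⇒ single well

well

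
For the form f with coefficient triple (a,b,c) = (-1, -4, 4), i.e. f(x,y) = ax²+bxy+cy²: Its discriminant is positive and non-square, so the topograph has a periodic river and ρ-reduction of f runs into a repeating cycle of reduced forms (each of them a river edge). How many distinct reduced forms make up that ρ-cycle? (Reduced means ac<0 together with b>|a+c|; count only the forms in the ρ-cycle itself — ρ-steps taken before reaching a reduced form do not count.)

D = 32, ⌊√D⌋ = 5
descent: ρ → (4,4,-1)  [lands on river]
river: ρ → (-1,4,4)
ρ-cycle length = 2 (tail of 1 descent step not counted)

2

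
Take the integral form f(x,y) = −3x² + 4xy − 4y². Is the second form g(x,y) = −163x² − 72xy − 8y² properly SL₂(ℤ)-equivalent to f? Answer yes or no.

D₁ = -32, D₂ = -32
f is negative-definite; reduce −f:
−f: translate: b→2 (≡-4 mod 6), so (3,-4,4)→(3,2,3)
−f: reduced (well bottom): (3,2,3) with a≤c, −a<b≤a
flip sign back: reduced form of f is (-3,-2,-3)
g is negative-definite; reduce −g:
−g: flip: (163,72,8)→(8,-72,163)
−g: translate: b→8 (≡-72 mod 16), so (8,-72,163)→(8,8,3)
−g: flip: (8,8,3)→(3,-8,8)
−g: translate: b→-2 (≡-8 mod 6), so (3,-8,8)→(3,-2,3)
−g: flip: (3,-2,3)→(3,2,3)
−g: reduced (well bottom): (3,2,3) with a≤c, −a<b≤a
flip sign back: reduced form of g is (-3,-2,-3)
reduced forms (-3, -2, -3) vs (-3, -2, -3) ⇒ equivalent

yes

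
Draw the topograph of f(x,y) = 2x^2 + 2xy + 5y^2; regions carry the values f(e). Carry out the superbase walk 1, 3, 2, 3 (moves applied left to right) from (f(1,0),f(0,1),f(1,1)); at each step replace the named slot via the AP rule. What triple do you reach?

start (2,5,9) = (f(1,0),f(0,1),f(1,1))
replace slot 1: 2·(5+9) − 2 = 26 → (26,5,9)
replace slot 3: 2·(26+5) − 9 = 53 → (26,5,53)
replace slot 2: 2·(26+53) − 5 = 153 → (26,153,53)
replace slot 3: 2·(26+153) − 53 = 305 → (26,153,305)

26,153,305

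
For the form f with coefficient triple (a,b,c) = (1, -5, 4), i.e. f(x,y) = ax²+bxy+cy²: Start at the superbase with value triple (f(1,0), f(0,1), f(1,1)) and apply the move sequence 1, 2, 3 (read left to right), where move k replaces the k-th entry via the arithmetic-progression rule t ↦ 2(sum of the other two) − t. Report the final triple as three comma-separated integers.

start (1,4,0) = (f(1,0),f(0,1),f(1,1))
replace slot 1: 2·(4+0) − 1 = 7 → (7,4,0)
replace slot 2: 2·(7+0) − 4 = 10 → (7,10,0)
replace slot 3: 2·(7+10) − 0 = 34 → (7,10,34)

7,10,34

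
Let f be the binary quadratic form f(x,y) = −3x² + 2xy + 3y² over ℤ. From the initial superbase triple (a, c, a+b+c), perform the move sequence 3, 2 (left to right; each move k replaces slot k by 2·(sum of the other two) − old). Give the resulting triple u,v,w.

start (-3,3,2) = (f(1,0),f(0,1),f(1,1))
replace slot 3: 2·((-3)+3) − 2 = -2 → (-3,3,-2)
replace slot 2: 2·((-3)+(-2)) − 3 = -13 → (-3,-13,-2)

-3,-13,-2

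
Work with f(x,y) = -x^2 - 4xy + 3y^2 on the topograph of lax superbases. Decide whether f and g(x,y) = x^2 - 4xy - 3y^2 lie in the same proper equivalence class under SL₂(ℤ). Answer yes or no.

D₁ = 28, D₂ = 28
river cycle of f (length 4): (3, 4, -1), (-1, 4, 3), (3, 2, -2), (-2, 2, 3)
river cycle of g (length 4): (-3, 4, 1), (1, 4, -3), (-3, 2, 2), (2, 2, -3)
cycles differ ⇒ inequivalent

no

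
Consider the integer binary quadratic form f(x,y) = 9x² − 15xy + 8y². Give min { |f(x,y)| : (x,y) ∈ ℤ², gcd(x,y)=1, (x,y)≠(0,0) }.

translate: b→3 (≡-15 mod 18), so (9,-15,8)→(9,3,2)
flip: (9,3,2)→(2,-3,9)
translate: b→1 (≡-3 mod 4), so (2,-3,9)→(2,1,8)
reduced (well bottom): (2,1,8) with a≤c, −a<b≤a
well minimum = a = 2

2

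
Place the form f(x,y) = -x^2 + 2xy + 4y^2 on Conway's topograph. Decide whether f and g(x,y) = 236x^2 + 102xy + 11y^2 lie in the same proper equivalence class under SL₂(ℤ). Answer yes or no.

D₁ = 20, D₂ = 20
river cycle of f (length 2): (-1, 4, 1), (1, 4, -1)
river cycle of g (length 2): (1, 4, -1), (-1, 4, 1)
cycles coincide ⇒ equivalent

yes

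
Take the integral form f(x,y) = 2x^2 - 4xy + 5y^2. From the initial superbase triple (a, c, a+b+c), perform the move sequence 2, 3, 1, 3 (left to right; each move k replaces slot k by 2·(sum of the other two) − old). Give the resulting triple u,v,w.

start (2,5,3) = (f(1,0),f(0,1),f(1,1))
replace slot 2: 2·(2+3) − 5 = 5 → (2,5,3)
replace slot 3: 2·(2+5) − 3 = 11 → (2,5,11)
replace slot 1: 2·(5+11) − 2 = 30 → (30,5,11)
replace slot 3: 2·(30+5) − 11 = 59 → (30,5,59)

30,5,59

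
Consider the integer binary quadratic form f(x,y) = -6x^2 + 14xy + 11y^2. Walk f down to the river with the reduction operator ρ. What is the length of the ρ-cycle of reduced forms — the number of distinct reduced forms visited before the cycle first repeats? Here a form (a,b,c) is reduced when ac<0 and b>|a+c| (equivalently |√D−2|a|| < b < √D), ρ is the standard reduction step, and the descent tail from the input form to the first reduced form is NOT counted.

D = 460, ⌊√D⌋ = 21
river: ρ → (11,8,-9)
river: ρ → (-9,10,10)
river: ρ → (10,10,-9)
river: ρ → (-9,8,11)
river: ρ → (11,14,-6)
river: ρ → (-6,10,15)
river: ρ → (15,20,-1)
river: ρ → (-1,20,15)
river: ρ → (15,10,-6)
river: ρ → (-6,14,11)
ρ-cycle length = 10 (tail of 0 descent steps not counted)

10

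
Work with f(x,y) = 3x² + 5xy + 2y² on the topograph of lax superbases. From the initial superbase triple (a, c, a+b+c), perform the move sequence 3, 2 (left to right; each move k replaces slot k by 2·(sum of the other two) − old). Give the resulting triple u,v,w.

start (3,2,10) = (f(1,0),f(0,1),f(1,1))
replace slot 3: 2·(3+2) − 10 = 0 → (3,2,0)
replace slot 2: 2·(3+0) − 2 = 4 → (3,4,0)

3,4,0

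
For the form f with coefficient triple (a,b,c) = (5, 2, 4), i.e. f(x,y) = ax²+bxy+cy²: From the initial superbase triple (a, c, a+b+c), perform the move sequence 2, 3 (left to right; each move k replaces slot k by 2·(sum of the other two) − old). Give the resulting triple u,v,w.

start (5,4,11) = (f(1,0),f(0,1),f(1,1))
replace slot 2: 2·(5+11) − 4 = 28 → (5,28,11)
replace slot 3: 2·(5+28) − 11 = 55 → (5,28,55)

5,28,55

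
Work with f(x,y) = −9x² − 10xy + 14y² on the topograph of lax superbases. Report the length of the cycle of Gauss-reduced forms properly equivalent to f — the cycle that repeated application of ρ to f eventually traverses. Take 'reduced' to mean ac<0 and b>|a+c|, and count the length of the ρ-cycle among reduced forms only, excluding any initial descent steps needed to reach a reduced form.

D = 604, ⌊√D⌋ = 24
descent: ρ → (14,10,-9)  [lands on river]
river: ρ → (-9,8,15)
river: ρ → (15,22,-2)
river: ρ → (-2,22,15)
river: ρ → (15,8,-9)
river: ρ → (-9,10,14)
river: ρ → (14,18,-5)
river: ρ → (-5,22,6)
river: ρ → (6,14,-17)
river: ρ → (-17,20,3)
river: ρ → (3,22,-10)
river: ρ → (-10,18,7)
river: ρ → (7,24,-1)
river: ρ → (-1,24,7)
river: ρ → (7,18,-10)
river: ρ → (-10,22,3)
river: ρ → (3,20,-17)
river: ρ → (-17,14,6)
river: ρ → (6,22,-5)
river: ρ → (-5,18,14)
ρ-cycle length = 20 (tail of 1 descent step not counted)

20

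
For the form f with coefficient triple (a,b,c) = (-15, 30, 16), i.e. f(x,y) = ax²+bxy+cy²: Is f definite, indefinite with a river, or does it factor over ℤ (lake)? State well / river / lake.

D = b²−4ac = 30² − 4·(-15)·16 = 1860
D > 0 non-square ⇒ indefinite ⇒ periodic river

river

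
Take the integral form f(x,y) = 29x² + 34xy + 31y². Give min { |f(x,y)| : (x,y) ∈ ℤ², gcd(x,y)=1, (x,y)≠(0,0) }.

translate: b→-24 (≡34 mod 58), so (29,34,31)→(29,-24,26)
flip: (29,-24,26)→(26,24,29)
reduced (well bottom): (26,24,29) with a≤c, −a<b≤a
well minimum = a = 26

26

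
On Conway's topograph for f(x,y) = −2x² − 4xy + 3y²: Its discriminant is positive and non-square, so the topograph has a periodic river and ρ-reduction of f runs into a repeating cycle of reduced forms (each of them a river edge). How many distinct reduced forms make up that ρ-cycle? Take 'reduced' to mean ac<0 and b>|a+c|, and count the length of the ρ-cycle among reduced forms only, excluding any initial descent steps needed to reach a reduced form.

D = 40, ⌊√D⌋ = 6
descent: ρ → (3,4,-2)  [lands on river]
river: ρ → (-2,4,3)
river: ρ → (3,2,-3)
river: ρ → (-3,4,2)
river: ρ → (2,4,-3)
river: ρ → (-3,2,3)
ρ-cycle length = 6 (tail of 1 descent step not counted)

6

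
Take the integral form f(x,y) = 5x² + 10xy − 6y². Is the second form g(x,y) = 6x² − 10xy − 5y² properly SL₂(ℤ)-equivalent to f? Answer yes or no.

D₁ = 220, D₂ = 220
river cycle of f (length 4): (-6, 14, 1), (1, 14, -6), (-6, 10, 5), (5, 10, -6)
river cycle of g (length 4): (-5, 10, 6), (6, 14, -1), (-1, 14, 6), (6, 10, -5)
cycles differ ⇒ inequivalent

no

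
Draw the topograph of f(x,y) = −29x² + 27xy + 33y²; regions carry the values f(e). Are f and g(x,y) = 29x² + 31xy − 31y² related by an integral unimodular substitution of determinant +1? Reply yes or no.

D₁ = 4557, D₂ = 4557
river cycle of f (length 12): (33, 39, -23), (-23, 53, 19), (19, 61, -11), (-11, 49, 49), (49, 49, -11), (-11, 61, 19), (19, 53, -23), (-23, 39, 33), (33, 27, -29), (-29, 31, 31), … (2 more)
river cycle of g (length 12): (-31, 31, 29), (29, 27, -33), (-33, 39, 23), (23, 53, -19), (-19, 61, 11), (11, 49, -49), (-49, 49, 11), (11, 61, -19), (-19, 53, 23), (23, 39, -33), … (2 more)
cycles differ ⇒ inequivalent

no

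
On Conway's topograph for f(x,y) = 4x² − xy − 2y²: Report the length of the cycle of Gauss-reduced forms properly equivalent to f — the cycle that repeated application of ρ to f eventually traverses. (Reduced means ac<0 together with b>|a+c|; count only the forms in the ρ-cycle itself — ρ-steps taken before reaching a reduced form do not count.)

D = 33, ⌊√D⌋ = 5
descent: ρ → (-2,5,1)  [lands on river]
river: ρ → (1,5,-2)
river: ρ → (-2,3,3)
river: ρ → (3,3,-2)
ρ-cycle length = 4 (tail of 1 descent step not counted)

4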